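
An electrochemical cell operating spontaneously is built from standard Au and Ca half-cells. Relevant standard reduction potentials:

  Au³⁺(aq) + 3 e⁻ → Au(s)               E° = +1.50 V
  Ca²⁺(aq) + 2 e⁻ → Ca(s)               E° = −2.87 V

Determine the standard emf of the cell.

+4.37 V

The Au³⁺/Au couple has the higher E°, so Au ion is reduced (cathode) and Ca is oxidized (anode).
E°cell = E°(cathode) − E°(anode) = +1.50 − (−2.87) = +4.37 V.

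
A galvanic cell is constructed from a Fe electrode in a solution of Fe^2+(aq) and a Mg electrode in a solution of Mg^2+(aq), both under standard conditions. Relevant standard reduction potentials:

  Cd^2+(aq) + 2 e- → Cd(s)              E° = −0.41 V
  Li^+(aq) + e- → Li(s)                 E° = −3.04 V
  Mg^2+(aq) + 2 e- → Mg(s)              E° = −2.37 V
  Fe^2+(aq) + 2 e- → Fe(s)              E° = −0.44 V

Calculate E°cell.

The Fe²⁺/Fe couple has the higher E°, so Fe ion is reduced (cathode) and Mg is oxidized (anode).
E°cell = E°(cathode) − E°(anode) = −0.44 − (−2.37) = +1.93 V.

+1.93 V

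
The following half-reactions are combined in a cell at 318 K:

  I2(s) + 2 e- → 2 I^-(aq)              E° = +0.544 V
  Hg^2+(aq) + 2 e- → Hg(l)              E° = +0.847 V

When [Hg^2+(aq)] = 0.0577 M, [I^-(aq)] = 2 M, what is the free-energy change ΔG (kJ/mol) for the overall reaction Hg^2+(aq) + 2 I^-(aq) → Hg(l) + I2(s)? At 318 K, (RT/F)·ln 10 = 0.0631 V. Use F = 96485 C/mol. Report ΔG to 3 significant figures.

The standard cell potential is +0.847 − (+0.544) = +0.303 V, with n = 2 electrons in the balanced equation.
The reaction quotient is 1 / ([Hg^2+(aq)]·[I^-(aq)]^2) = 4.33; by Nernst, E = +0.303 − (0.0631/2)(0.637) = +0.2829 V.
ΔG = −nFE = −(2)(96485)(+0.2829) J/mol = −54.6 kJ/mol.

−54.6 kJ/mol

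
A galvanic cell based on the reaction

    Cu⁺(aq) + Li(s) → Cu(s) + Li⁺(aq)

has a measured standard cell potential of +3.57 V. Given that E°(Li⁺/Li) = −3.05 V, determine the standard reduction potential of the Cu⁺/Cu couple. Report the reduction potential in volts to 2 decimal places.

+0.52 V

In the reaction as written the Cu⁺/Cu couple is reduced (cathode) and Li⁺/Li is oxidized (anode), so E°cell = E°(Cu⁺/Cu) − E°(Li⁺/Li).
E°(Cu⁺/Cu) = E°cell + E°(anode) = +3.57 + (−3.05) = +0.52 V.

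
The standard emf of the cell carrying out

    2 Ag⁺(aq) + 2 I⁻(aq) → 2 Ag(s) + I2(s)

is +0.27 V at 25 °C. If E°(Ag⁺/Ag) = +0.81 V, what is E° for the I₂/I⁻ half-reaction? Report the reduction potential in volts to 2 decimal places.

In the reaction as written the Ag⁺/Ag couple is reduced (cathode) and I₂/I⁻ is oxidized (anode), so E°cell = E°(Ag⁺/Ag) − E°(I₂/I⁻).
E°(I₂/I⁻) = E°(cathode) − E°cell = +0.81 − (+0.27) = +0.54 V.

+0.54 V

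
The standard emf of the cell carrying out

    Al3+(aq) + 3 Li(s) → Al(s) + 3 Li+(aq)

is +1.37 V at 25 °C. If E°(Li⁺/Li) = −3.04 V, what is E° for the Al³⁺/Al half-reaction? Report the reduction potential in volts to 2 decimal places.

In the reaction as written the Al³⁺/Al couple is reduced (cathode) and Li⁺/Li is oxidized (anode), so E°cell = E°(Al³⁺/Al) − E°(Li⁺/Li).
E°(Al³⁺/Al) = E°cell + E°(anode) = +1.37 + (−3.04) = −1.67 V.

−1.67 V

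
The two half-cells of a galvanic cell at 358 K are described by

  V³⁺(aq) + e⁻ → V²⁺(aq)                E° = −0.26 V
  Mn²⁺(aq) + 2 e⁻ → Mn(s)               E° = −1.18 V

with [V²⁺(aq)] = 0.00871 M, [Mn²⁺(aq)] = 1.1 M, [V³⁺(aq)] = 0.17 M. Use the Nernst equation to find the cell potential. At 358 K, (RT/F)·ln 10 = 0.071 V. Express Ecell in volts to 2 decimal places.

Since E°(V³⁺/V²⁺) > E°(Mn²⁺/Mn), V³⁺/V²⁺ serves as the cathode.
The standard potential is −0.26 − (−1.18) = +0.92 V and the balanced reaction transfers n = 2 electrons.
Balancing gives 2 V³⁺(aq) + Mn(s) → 2 V²⁺(aq) + Mn²⁺(aq); hence Q = ([V²⁺(aq)]^2·[Mn²⁺(aq)]) / [V³⁺(aq)]^2 = 0.00289 (log Q = −2.539).
Applying E = E° − (RT ln10/nF)·log Q gives +0.92 − (0.071/2)(−2.539) = +1.01 V.

+1.01 V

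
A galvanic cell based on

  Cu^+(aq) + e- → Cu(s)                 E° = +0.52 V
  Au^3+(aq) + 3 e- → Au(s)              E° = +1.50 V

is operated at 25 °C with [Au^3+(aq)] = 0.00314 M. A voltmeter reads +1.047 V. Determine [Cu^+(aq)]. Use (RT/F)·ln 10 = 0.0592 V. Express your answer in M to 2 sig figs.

With Au³⁺/Au at the cathode and Cu⁺/Cu at the anode, E°cell = +1.50 − (+0.52) = +0.98 V (n = 3).
Rearranging E = E° − (0.0592/n)·log Q gives log Q = 3(+0.98 − (+1.047))/0.0592 = −3.395.
The balanced reaction is Au^3+(aq) + 3 Cu(s) → Au(s) + 3 Cu^+(aq), so Q = [Cu^+(aq)]^3 / [Au^3+(aq)].
Isolating [Cu^+(aq)] in Q = 10^{−3.395} yields log [Cu^+(aq)] = −1.966, i.e. 0.011 M.

0.011 M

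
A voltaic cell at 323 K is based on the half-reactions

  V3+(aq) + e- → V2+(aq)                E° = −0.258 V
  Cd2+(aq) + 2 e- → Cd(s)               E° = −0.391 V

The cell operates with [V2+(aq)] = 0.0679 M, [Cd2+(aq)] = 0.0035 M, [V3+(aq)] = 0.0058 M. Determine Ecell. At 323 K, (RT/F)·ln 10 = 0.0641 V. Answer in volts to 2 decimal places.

V³⁺/V²⁺ is reduced (cathode, E° = −0.258 V) and Cd²⁺/Cd is oxidized (anode).
E°cell = E°cat − E°an = −0.258 − (−0.391) = +0.133 V; n = 2.
Balancing gives 2 V3+(aq) + Cd(s) → 2 V2+(aq) + Cd2+(aq); hence Q = ([V2+(aq)]^2·[Cd2+(aq)]) / [V3+(aq)]^2 = 0.48 (log Q = −0.319).
By the Nernst equation, E = +0.133 − (0.0641/2)·(−0.319) = +0.14 V.

+0.14 V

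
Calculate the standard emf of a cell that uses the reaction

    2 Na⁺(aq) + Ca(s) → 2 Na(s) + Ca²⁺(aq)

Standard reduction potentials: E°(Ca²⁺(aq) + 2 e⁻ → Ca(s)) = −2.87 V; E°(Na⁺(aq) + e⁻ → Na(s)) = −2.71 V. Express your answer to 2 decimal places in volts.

+0.16 V

In the reaction as written, Na⁺(aq) is reduced (cathode) and Ca²⁺(aq) is produced by oxidation at the anode.
E°cell = E°(cathode) − E°(anode) = −2.71 − (−2.87) = +0.16 V.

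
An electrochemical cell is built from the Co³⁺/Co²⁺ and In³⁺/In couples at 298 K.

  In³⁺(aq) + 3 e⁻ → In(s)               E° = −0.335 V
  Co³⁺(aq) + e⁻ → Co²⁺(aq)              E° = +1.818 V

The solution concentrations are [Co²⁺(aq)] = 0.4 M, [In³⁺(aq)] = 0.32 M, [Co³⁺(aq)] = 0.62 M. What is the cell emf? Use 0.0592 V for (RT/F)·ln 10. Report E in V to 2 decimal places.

+2.17 V

Co³⁺/Co²⁺ is reduced (cathode, E° = +1.818 V) and In³⁺/In is oxidized (anode).
E°cell = +1.818 − (−0.335) = +2.153 V, with n = 3 electrons transferred.
Balancing gives 3 Co³⁺(aq) + In(s) → 3 Co²⁺(aq) + In³⁺(aq); hence Q = ([Co²⁺(aq)]^3·[In³⁺(aq)]) / [Co³⁺(aq)]^3 = 0.0859 (log Q = −1.066).
Applying E = E° − (RT ln10/nF)·log Q gives +2.153 − (0.0592/3)(−1.066) = +2.17 V.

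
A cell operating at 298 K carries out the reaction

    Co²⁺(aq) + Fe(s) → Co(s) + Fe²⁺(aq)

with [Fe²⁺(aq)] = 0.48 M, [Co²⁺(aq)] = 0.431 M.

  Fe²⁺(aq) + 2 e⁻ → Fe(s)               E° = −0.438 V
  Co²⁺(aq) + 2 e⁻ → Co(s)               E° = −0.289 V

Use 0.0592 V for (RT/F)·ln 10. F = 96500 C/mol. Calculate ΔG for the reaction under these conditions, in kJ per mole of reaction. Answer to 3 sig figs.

E°cell = −0.289 − (−0.438) = +0.149 V; the balanced reaction transfers n = 2 electrons.
Here Q = [Fe²⁺(aq)] / [Co²⁺(aq)] = 1.11 (log Q = 0.047), giving E = +0.149 − (0.0592/2)·(0.047) = +0.1476 V.
Then ΔG = −nFE = −2 × 96500 × +0.1476 J/mol = −28.5 kJ/mol.

−28.5 kJ/mol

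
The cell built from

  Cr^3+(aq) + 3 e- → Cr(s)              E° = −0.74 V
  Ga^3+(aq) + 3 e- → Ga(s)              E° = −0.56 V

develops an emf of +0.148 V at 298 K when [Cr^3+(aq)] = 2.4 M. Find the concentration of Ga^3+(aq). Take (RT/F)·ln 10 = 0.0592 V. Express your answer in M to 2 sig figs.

0.057 M

Ga³⁺/Ga is the cathode (higher E°); E°cell = −0.56 − (−0.74) = +0.18 V with n = 3.
From the Nernst equation, log Q = n(E° − E)/0.0592 = 3·(+0.18 − (+0.148))/0.0592 = 1.622.
Balancing electrons gives Ga^3+(aq) + Cr(s) → Ga(s) + Cr^3+(aq); thus Q = [Cr^3+(aq)] / [Ga^3+(aq)].
Isolating [Ga^3+(aq)] in Q = 10^{1.622} yields log [Ga^3+(aq)] = −1.242, i.e. 0.057 M.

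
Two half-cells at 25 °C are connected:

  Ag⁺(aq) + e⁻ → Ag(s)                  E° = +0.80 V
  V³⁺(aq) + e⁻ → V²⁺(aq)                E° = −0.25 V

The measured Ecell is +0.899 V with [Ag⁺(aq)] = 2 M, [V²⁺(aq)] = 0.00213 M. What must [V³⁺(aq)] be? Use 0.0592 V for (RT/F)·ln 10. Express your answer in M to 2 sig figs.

Ag⁺/Ag is the cathode (higher E°); E°cell = +0.80 − (−0.25) = +1.05 V with n = 1.
From the Nernst equation, log Q = n(E° − E)/0.0592 = 1·(+1.05 − (+0.899))/0.0592 = 2.551.
Balancing electrons gives Ag⁺(aq) + V²⁺(aq) → Ag(s) + V³⁺(aq); thus Q = [V³⁺(aq)] / ([Ag⁺(aq)]·[V²⁺(aq)]).
Isolating [V³⁺(aq)] in Q = 10^{2.551} yields log [V³⁺(aq)] = 0.180, i.e. 1.5 M.

1.5 M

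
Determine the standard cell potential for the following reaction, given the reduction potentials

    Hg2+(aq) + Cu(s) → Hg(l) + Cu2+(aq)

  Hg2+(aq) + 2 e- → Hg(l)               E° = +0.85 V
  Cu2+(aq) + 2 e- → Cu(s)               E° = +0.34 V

+0.51 V

In the reaction as written, Hg2+(aq) is reduced (cathode) and Cu2+(aq) is produced by oxidation at the anode.
E°cell = E°(cathode) − E°(anode) = +0.85 − (+0.34) = +0.51 V.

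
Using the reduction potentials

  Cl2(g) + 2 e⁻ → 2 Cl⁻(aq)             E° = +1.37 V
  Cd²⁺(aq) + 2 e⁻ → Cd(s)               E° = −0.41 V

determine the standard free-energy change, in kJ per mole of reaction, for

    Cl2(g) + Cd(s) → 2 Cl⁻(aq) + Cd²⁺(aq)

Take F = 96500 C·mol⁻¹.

−344 kJ/mol

In the reaction as written Cl2(g) is reduced, so the Cl₂/Cl⁻ couple is the cathode and Cd²⁺/Cd is the anode.
E°cell = +1.37 − (−0.41) = +1.78 V; balancing electrons gives n = 2.
ΔG° = −nFE°cell = −(2)(96500)(+1.78) J/mol = −344 kJ/mol.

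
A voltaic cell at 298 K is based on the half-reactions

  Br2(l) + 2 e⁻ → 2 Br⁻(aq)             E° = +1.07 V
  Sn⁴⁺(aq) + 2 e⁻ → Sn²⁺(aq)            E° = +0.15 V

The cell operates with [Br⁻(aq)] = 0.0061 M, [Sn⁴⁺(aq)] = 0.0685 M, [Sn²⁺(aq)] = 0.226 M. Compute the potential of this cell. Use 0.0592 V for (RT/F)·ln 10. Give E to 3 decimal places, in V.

Since E°(Br₂/Br⁻) > E°(Sn⁴⁺/Sn²⁺), Br₂/Br⁻ serves as the cathode.
E°cell = E°cat − E°an = +1.07 − (+0.15) = +0.92 V; n = 2.
Balancing gives Br2(l) + Sn²⁺(aq) → 2 Br⁻(aq) + Sn⁴⁺(aq); hence Q = ([Br⁻(aq)]^2·[Sn⁴⁺(aq)]) / [Sn²⁺(aq)] = 1.13×10^−5 (log Q = −4.948).
Applying E = E° − (RT ln10/nF)·log Q gives +0.92 − (0.0592/2)(−4.948) = +1.066 V.

+1.066 V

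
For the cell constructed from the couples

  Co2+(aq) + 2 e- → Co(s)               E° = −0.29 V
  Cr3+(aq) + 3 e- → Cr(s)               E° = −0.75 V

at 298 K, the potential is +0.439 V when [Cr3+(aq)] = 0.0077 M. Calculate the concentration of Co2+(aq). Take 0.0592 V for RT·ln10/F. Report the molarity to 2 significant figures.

Co²⁺/Co is the cathode (higher E°); E°cell = −0.29 − (−0.75) = +0.46 V with n = 6.
Rearranging E = E° − (0.0592/n)·log Q gives log Q = 6(+0.46 − (+0.439))/0.0592 = 2.128.
Balancing electrons gives 3 Co2+(aq) + 2 Cr(s) → 3 Co(s) + 2 Cr3+(aq); thus Q = [Cr3+(aq)]^2 / [Co2+(aq)]^3.
Isolating [Co2+(aq)] in Q = 10^{2.128} yields log [Co2+(aq)] = −2.118, i.e. 0.0076 M.

0.0076 M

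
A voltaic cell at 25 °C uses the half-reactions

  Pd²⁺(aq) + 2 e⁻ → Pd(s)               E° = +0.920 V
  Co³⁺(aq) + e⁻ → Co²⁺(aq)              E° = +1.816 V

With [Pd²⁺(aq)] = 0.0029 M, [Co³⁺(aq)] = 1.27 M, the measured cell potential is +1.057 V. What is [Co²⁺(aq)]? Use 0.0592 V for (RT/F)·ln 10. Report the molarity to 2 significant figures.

0.045 M

With Co³⁺/Co²⁺ at the cathode and Pd²⁺/Pd at the anode, E°cell = +1.816 − (+0.920) = +0.896 V (n = 2).
Rearranging E = E° − (0.0592/n)·log Q gives log Q = 2(+0.896 − (+1.057))/0.0592 = −5.439.
Balancing electrons gives 2 Co³⁺(aq) + Pd(s) → 2 Co²⁺(aq) + Pd²⁺(aq); thus Q = ([Co²⁺(aq)]^2·[Pd²⁺(aq)]) / [Co³⁺(aq)]^2.
Isolating [Co²⁺(aq)] in Q = 10^{−5.439} yields log [Co²⁺(aq)] = −1.347, i.e. 0.045 M.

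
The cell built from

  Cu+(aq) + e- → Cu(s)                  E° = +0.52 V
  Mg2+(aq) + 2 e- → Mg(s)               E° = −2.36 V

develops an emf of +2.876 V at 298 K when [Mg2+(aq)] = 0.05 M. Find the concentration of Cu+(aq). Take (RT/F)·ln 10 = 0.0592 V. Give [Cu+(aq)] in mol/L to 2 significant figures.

With Cu⁺/Cu at the cathode and Mg²⁺/Mg at the anode, E°cell = +0.52 − (−2.36) = +2.88 V (n = 2).
Rearranging E = E° − (0.0592/n)·log Q gives log Q = 2(+2.88 − (+2.876))/0.0592 = 0.135.
Balancing electrons gives 2 Cu+(aq) + Mg(s) → 2 Cu(s) + Mg2+(aq); thus Q = [Mg2+(aq)] / [Cu+(aq)]^2.
Isolating [Cu+(aq)] in Q = 10^{0.135} yields log [Cu+(aq)] = −0.718, i.e. 0.19 M.

0.19 M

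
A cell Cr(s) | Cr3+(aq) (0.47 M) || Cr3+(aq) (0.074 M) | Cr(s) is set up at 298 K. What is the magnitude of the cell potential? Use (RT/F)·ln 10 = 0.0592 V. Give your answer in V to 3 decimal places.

For a concentration cell E°cell = 0, since both electrodes use the same couple.
The compartment with the higher Cr3+(aq) concentration (0.47 M) acts as the cathode; ions are reduced there and produced at the dilute (0.074 M) anode.
With n = 3, Ecell = −(0.0592/3)·log([dilute]/[conc]) = −(0.0592/3)·log(0.074/0.47) = +0.016 V.

0.016 V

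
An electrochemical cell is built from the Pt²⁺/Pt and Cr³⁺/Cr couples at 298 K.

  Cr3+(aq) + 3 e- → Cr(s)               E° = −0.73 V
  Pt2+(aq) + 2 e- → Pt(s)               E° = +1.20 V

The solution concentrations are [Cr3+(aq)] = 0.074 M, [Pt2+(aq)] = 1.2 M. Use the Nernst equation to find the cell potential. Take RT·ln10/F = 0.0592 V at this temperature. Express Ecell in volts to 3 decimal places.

The Pt²⁺/Pt couple has the more positive E°, so it is the cathode; Cr³⁺/Cr is the anode.
E°cell = E°cat − E°an = +1.20 − (−0.73) = +1.93 V; n = 6.
The balanced reaction is 3 Pt2+(aq) + 2 Cr(s) → 3 Pt(s) + 2 Cr3+(aq), so Q = [Cr3+(aq)]^2 / [Pt2+(aq)]^3 = 0.00317 and log Q = −2.499.
E = E° − (0.0592/n)·log Q = +1.93 − (0.0592/6)(−2.499) = +1.955 V.

+1.955 V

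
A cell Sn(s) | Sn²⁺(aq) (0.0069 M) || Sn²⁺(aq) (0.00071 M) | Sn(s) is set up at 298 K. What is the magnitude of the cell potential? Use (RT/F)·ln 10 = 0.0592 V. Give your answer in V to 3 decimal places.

For a concentration cell E°cell = 0, since both electrodes use the same couple.
The compartment with the higher Sn²⁺(aq) concentration (0.0069 M) acts as the cathode; ions are reduced there and produced at the dilute (0.00071 M) anode.
With n = 2, Ecell = −(0.0592/2)·log([dilute]/[conc]) = −(0.0592/2)·log(0.00071/0.0069) = +0.029 V.

0.029 V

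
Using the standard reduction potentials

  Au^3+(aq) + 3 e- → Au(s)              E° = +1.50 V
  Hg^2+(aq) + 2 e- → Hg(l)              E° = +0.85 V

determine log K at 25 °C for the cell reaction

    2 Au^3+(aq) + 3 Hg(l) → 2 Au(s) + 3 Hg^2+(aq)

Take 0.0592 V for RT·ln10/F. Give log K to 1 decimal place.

log K = 65.9

The Au³⁺/Au couple is reduced (cathode); E°cell = +1.50 − (+0.85) = +0.65 V with n = 6.
At equilibrium E = 0, so log K = nE°cell / 0.0592 = (6)(+0.65) / 0.0592 = 65.9.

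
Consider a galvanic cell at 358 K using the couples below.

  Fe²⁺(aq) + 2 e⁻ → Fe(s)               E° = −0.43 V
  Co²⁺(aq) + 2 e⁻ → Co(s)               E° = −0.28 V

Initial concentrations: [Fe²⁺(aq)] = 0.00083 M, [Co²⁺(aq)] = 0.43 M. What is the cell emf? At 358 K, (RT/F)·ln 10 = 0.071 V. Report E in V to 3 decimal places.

Co²⁺/Co is reduced (cathode, E° = −0.28 V) and Fe²⁺/Fe is oxidized (anode).
E°cell = E°cat − E°an = −0.28 − (−0.43) = +0.15 V; n = 2.
For the overall reaction Co²⁺(aq) + Fe(s) → Co(s) + Fe²⁺(aq), Q = [Fe²⁺(aq)] / [Co²⁺(aq)] = 0.00193, giving log Q = −2.714.
By the Nernst equation, E = +0.15 − (0.071/2)·(−2.714) = +0.246 V.

+0.246 V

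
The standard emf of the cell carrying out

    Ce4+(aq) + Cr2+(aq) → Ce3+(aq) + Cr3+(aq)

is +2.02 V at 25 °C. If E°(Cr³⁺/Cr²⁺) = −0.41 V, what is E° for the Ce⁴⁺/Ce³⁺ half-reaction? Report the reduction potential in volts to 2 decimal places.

+1.61 V

In the reaction as written the Ce⁴⁺/Ce³⁺ couple is reduced (cathode) and Cr³⁺/Cr²⁺ is oxidized (anode), so E°cell = E°(Ce⁴⁺/Ce³⁺) − E°(Cr³⁺/Cr²⁺).
E°(Ce⁴⁺/Ce³⁺) = E°cell + E°(anode) = +2.02 + (−0.41) = +1.61 V.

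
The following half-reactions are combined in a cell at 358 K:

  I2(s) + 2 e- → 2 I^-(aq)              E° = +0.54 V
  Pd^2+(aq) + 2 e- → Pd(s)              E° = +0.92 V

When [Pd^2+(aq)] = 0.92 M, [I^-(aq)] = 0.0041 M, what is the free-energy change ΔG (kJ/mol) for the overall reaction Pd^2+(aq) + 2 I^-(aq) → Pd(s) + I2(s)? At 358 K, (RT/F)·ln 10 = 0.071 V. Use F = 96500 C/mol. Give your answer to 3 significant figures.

E°cell = +0.92 − (+0.54) = +0.38 V; the balanced reaction transfers n = 2 electrons.
Q = 1 / ([Pd^2+(aq)]·[I^-(aq)]^2) = 6.47×10^4, so log Q = 4.811 and E = +0.38 − (0.071/2)(4.811) = +0.2092 V.
Finally ΔG = −nFE = −(2)(96500 C/mol)(+0.2092 V) = −40.4 kJ/mol.

−40.4 kJ/mol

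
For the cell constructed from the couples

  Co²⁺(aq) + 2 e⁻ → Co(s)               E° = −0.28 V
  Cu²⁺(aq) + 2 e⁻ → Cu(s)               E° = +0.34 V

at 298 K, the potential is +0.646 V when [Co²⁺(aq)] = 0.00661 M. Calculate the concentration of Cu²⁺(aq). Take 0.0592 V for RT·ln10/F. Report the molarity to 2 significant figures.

0.050 M

The Cu²⁺/Cu couple has the larger reduction potential, so it is the cathode: E°cell = +0.34 − (−0.28) = +0.62 V and n = 2.
Rearranging E = E° − (0.0592/n)·log Q gives log Q = 2(+0.62 − (+0.646))/0.0592 = −0.878.
For Cu²⁺(aq) + Co(s) → Cu(s) + Co²⁺(aq), the reaction quotient is Q = [Co²⁺(aq)] / [Cu²⁺(aq)].
Substituting the known concentrations and solving, log [Cu²⁺(aq)] = −1.302 and [Cu²⁺(aq)] = 0.050 M.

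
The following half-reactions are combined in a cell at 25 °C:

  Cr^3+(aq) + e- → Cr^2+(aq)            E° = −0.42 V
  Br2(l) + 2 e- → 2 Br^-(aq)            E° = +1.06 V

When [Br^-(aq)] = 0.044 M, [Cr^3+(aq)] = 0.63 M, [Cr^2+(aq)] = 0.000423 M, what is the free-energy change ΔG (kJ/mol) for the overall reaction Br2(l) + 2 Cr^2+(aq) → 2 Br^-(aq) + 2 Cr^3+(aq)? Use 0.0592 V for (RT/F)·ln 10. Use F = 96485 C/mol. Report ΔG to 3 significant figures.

−265 kJ/mol

The standard cell potential is +1.06 − (−0.42) = +1.48 V, with n = 2 electrons in the balanced equation.
Q = ([Br^-(aq)]^2·[Cr^3+(aq)]^2) / [Cr^2+(aq)]^2 = 4.29×10^3, so log Q = 3.633 and E = +1.48 − (0.0592/2)(3.633) = +1.3725 V.
ΔG = −nFE = −(2)(96485)(+1.3725) J/mol = −265 kJ/mol.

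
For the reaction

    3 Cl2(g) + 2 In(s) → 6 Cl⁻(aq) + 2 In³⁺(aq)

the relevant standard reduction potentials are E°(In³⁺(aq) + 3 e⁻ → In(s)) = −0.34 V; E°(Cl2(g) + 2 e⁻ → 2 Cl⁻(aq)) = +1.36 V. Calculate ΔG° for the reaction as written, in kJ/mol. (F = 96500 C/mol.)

−984 kJ/mol

In the reaction as written Cl2(g) is reduced, so the Cl₂/Cl⁻ couple is the cathode and In³⁺/In is the anode.
E°cell = +1.36 − (−0.34) = +1.70 V; balancing electrons gives n = 6.
ΔG° = −nFE°cell = −(6)(96500)(+1.70) J/mol = −984 kJ/mol.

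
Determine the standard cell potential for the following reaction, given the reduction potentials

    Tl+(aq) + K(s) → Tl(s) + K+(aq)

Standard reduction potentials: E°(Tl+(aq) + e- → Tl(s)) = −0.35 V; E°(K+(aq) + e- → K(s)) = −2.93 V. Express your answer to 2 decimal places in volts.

In the reaction as written, Tl+(aq) is reduced (cathode) and K+(aq) is produced by oxidation at the anode.
E°cell = E°(cathode) − E°(anode) = −0.35 − (−2.93) = +2.58 V.

+2.58 V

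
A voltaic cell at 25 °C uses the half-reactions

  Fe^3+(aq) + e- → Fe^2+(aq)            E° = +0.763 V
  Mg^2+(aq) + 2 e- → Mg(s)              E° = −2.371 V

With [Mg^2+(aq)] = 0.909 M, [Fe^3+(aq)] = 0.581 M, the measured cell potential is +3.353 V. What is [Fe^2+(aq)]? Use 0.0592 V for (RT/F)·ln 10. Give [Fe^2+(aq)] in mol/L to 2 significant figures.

The Fe³⁺/Fe²⁺ couple has the larger reduction potential, so it is the cathode: E°cell = +0.763 − (−2.371) = +3.134 V and n = 2.
From the Nernst equation, log Q = n(E° − E)/0.0592 = 2·(+3.134 − (+3.353))/0.0592 = −7.399.
For 2 Fe^3+(aq) + Mg(s) → 2 Fe^2+(aq) + Mg^2+(aq), the reaction quotient is Q = ([Fe^2+(aq)]^2·[Mg^2+(aq)]) / [Fe^3+(aq)]^2.
Isolating [Fe^2+(aq)] in Q = 10^{−7.399} yields log [Fe^2+(aq)] = −3.915, i.e. 0.00012 M.

0.00012 M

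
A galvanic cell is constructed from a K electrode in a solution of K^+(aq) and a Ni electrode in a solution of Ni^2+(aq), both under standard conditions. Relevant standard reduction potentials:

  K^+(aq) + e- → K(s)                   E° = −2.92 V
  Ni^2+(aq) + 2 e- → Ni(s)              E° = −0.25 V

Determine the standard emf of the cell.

Of the two couples in this cell, the one with the more positive reduction potential is reduced at the cathode: here that is Ni²⁺/Ni (−0.25 V); K⁺/K (−2.92 V) is the anode.
E°cell = E°(cathode) − E°(anode) = −0.25 − (−2.92) = +2.67 V.

+2.67 V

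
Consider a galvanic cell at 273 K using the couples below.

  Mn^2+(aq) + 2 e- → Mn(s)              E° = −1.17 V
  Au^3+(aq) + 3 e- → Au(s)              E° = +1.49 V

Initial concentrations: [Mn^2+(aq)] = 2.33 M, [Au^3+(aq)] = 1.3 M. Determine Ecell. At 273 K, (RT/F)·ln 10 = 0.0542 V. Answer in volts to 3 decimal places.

Au³⁺/Au is reduced (cathode, E° = +1.49 V) and Mn²⁺/Mn is oxidized (anode).
The standard potential is +1.49 − (−1.17) = +2.66 V and the balanced reaction transfers n = 6 electrons.
For the overall reaction 2 Au^3+(aq) + 3 Mn(s) → 2 Au(s) + 3 Mn^2+(aq), Q = [Mn^2+(aq)]^3 / [Au^3+(aq)]^2 = 7.48, giving log Q = 0.874.
Applying E = E° − (RT ln10/nF)·log Q gives +2.66 − (0.0542/6)(0.874) = +2.652 V.

+2.652 V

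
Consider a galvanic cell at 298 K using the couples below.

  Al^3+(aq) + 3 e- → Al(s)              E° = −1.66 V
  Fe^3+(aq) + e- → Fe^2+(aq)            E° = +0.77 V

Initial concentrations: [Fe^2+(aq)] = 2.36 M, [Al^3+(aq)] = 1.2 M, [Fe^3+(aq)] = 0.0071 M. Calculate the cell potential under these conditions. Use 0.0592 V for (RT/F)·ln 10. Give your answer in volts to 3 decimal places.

Fe³⁺/Fe²⁺ is reduced (cathode, E° = +0.77 V) and Al³⁺/Al is oxidized (anode).
The standard potential is +0.77 − (−1.66) = +2.43 V and the balanced reaction transfers n = 3 electrons.
The balanced reaction is 3 Fe^3+(aq) + Al(s) → 3 Fe^2+(aq) + Al^3+(aq), so Q = ([Fe^2+(aq)]^3·[Al^3+(aq)]) / [Fe^3+(aq)]^3 = 4.41×10^7 and log Q = 7.644.
Applying E = E° − (RT ln10/nF)·log Q gives +2.43 − (0.0592/3)(7.644) = +2.279 V.

+2.279 V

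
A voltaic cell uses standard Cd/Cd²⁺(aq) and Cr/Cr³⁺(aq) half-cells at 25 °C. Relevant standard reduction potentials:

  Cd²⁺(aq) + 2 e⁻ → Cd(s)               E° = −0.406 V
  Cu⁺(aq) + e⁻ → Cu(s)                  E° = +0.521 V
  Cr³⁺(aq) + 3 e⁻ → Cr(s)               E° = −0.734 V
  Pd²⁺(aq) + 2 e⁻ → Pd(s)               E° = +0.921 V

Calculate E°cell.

+0.328 V

The Cd²⁺/Cd couple has the higher E°, so Cd ion is reduced (cathode) and Cr is oxidized (anode).
E°cell = E°(cathode) − E°(anode) = −0.406 − (−0.734) = +0.328 V.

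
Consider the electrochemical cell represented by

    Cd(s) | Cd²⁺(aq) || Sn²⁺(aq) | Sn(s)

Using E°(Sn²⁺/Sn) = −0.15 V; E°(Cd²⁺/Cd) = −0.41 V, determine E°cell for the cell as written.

+0.26 V

By convention the left-hand electrode in cell notation is the anode (oxidation) and the right-hand electrode is the cathode (reduction).
E°cell = E°(right) − E°(left) = −0.15 − (−0.41) = +0.26 V.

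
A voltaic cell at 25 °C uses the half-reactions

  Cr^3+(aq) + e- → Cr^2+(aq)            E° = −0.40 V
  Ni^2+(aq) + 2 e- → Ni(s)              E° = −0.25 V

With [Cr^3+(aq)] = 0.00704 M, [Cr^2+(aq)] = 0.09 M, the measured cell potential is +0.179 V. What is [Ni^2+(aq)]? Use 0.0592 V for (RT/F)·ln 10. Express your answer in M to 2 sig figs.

0.058 M

With Ni²⁺/Ni at the cathode and Cr³⁺/Cr²⁺ at the anode, E°cell = −0.25 − (−0.40) = +0.15 V (n = 2).
From the Nernst equation, log Q = n(E° − E)/0.0592 = 2·(+0.15 − (+0.179))/0.0592 = −0.980.
The balanced reaction is Ni^2+(aq) + 2 Cr^2+(aq) → Ni(s) + 2 Cr^3+(aq), so Q = [Cr^3+(aq)]^2 / ([Ni^2+(aq)]·[Cr^2+(aq)]^2).
Solving for the unknown gives log [Ni^2+(aq)] = −1.233, so [Ni^2+(aq)] ≈ 0.058 M.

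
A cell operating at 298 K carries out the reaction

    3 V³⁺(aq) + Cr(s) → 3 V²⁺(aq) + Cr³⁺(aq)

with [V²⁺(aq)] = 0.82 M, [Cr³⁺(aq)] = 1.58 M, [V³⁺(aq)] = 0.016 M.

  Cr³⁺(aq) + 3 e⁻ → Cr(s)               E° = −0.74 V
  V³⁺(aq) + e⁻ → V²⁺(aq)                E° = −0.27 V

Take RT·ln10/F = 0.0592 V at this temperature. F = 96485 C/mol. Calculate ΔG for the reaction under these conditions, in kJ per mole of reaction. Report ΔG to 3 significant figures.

−106 kJ/mol

The standard cell potential is −0.27 − (−0.74) = +0.47 V, with n = 3 electrons in the balanced equation.
Here Q = ([V²⁺(aq)]^3·[Cr³⁺(aq)]) / [V³⁺(aq)]^3 = 2.13×10^5 (log Q = 5.328), giving E = +0.47 − (0.0592/3)·(5.328) = +0.3649 V.
ΔG = −nFE = −(3)(96485)(+0.3649) J/mol = −106 kJ/mol.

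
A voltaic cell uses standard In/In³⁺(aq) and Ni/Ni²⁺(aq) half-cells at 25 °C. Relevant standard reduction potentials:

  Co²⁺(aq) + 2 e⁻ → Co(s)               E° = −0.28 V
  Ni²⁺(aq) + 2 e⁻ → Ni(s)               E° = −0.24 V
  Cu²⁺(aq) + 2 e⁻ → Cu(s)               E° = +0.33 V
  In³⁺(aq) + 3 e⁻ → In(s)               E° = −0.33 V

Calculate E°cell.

Of the two couples in this cell, the one with the more positive reduction potential is reduced at the cathode: here that is Ni²⁺/Ni (−0.24 V); In³⁺/In (−0.33 V) is the anode.
E°cell = E°(cathode) − E°(anode) = −0.24 − (−0.33) = +0.09 V.

+0.09 V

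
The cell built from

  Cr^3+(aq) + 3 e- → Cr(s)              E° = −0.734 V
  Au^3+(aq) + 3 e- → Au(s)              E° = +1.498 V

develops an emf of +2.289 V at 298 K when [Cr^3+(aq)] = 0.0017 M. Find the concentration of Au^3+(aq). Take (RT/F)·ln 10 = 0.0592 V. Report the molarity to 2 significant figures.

1.3 M

Au³⁺/Au is the cathode (higher E°); E°cell = +1.498 − (−0.734) = +2.232 V with n = 3.
From the Nernst equation, log Q = n(E° − E)/0.0592 = 3·(+2.232 − (+2.289))/0.0592 = −2.889.
The balanced reaction is Au^3+(aq) + Cr(s) → Au(s) + Cr^3+(aq), so Q = [Cr^3+(aq)] / [Au^3+(aq)].
Substituting the known concentrations and solving, log [Au^3+(aq)] = 0.119 and [Au^3+(aq)] = 1.3 M.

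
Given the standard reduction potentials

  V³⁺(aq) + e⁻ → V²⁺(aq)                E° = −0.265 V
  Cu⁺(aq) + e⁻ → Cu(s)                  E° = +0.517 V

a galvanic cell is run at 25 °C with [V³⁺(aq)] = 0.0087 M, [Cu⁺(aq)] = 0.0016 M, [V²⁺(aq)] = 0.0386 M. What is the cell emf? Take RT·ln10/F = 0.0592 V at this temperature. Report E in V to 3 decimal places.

The Cu⁺/Cu couple has the more positive E°, so it is the cathode; V³⁺/V²⁺ is the anode.
The standard potential is +0.517 − (−0.265) = +0.782 V and the balanced reaction transfers n = 1 electron.
The balanced reaction is Cu⁺(aq) + V²⁺(aq) → Cu(s) + V³⁺(aq), so Q = [V³⁺(aq)] / ([Cu⁺(aq)]·[V²⁺(aq)]) = 141 and log Q = 2.149.
E = E° − (0.0592/n)·log Q = +0.782 − (0.0592/1)(2.149) = +0.655 V.

+0.655 V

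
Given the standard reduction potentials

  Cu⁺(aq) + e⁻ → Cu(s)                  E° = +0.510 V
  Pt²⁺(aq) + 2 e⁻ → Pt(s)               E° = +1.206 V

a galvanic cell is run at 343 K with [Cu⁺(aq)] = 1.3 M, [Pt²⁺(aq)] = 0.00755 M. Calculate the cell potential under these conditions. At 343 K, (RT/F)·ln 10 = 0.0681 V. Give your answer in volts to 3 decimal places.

+0.616 V

Since E°(Pt²⁺/Pt) > E°(Cu⁺/Cu), Pt²⁺/Pt serves as the cathode.
E°cell = +1.206 − (+0.510) = +0.696 V, with n = 2 electrons transferred.
The balanced reaction is Pt²⁺(aq) + 2 Cu(s) → Pt(s) + 2 Cu⁺(aq), so Q = [Cu⁺(aq)]^2 / [Pt²⁺(aq)] = 224 and log Q = 2.350.
Applying E = E° − (RT ln10/nF)·log Q gives +0.696 − (0.0681/2)(2.350) = +0.616 V.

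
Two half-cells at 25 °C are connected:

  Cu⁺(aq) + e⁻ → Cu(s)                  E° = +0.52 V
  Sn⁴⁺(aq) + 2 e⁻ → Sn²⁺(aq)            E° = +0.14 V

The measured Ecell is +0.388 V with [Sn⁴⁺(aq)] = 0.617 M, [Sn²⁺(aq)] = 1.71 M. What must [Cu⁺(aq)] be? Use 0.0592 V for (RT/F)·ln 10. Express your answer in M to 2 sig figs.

0.82 M

The Cu⁺/Cu couple has the larger reduction potential, so it is the cathode: E°cell = +0.52 − (+0.14) = +0.38 V and n = 2.
From the Nernst equation, log Q = n(E° − E)/0.0592 = 2·(+0.38 − (+0.388))/0.0592 = −0.270.
Balancing electrons gives 2 Cu⁺(aq) + Sn²⁺(aq) → 2 Cu(s) + Sn⁴⁺(aq); thus Q = [Sn⁴⁺(aq)] / ([Cu⁺(aq)]^2·[Sn²⁺(aq)]).
Substituting the known concentrations and solving, log [Cu⁺(aq)] = −0.086 and [Cu⁺(aq)] = 0.82 M.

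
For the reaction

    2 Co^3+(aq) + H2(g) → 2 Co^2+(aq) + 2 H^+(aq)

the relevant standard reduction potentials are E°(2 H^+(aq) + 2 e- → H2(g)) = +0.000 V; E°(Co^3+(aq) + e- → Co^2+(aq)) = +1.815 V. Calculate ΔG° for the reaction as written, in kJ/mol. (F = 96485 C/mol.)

−350 kJ/mol

In the reaction as written Co^3+(aq) is reduced, so the Co³⁺/Co²⁺ couple is the cathode and 2H⁺/H₂ is the anode.
E°cell = +1.815 − (+0.000) = +1.815 V; balancing electrons gives n = 2.
ΔG° = −nFE°cell = −(2)(96485)(+1.815) J/mol = −350 kJ/mol.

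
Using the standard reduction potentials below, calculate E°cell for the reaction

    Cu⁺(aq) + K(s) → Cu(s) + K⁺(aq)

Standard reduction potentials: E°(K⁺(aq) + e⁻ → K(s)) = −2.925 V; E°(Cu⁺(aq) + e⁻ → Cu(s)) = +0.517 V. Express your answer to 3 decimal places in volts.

+3.442 V

Cu⁺(aq) gains electrons, so the Cu⁺/Cu couple is the cathode; the K⁺/K couple is the anode.
E°cell = E°(cathode) − E°(anode) = +0.517 − (−2.925) = +3.442 V.
The positive value indicates the reaction is spontaneous as written.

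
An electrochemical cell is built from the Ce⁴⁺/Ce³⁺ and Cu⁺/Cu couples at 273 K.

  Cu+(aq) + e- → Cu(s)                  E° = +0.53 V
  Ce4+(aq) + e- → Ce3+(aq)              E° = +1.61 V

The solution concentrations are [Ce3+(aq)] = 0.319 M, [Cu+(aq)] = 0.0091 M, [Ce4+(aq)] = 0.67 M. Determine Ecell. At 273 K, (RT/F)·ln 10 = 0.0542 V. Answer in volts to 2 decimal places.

+1.21 V

The Ce⁴⁺/Ce³⁺ couple has the more positive E°, so it is the cathode; Cu⁺/Cu is the anode.
The standard potential is +1.61 − (+0.53) = +1.08 V and the balanced reaction transfers n = 1 electron.
For the overall reaction Ce4+(aq) + Cu(s) → Ce3+(aq) + Cu+(aq), Q = ([Ce3+(aq)]·[Cu+(aq)]) / [Ce4+(aq)] = 0.00433, giving log Q = −2.363.
By the Nernst equation, E = +1.08 − (0.0542/1)·(−2.363) = +1.21 V.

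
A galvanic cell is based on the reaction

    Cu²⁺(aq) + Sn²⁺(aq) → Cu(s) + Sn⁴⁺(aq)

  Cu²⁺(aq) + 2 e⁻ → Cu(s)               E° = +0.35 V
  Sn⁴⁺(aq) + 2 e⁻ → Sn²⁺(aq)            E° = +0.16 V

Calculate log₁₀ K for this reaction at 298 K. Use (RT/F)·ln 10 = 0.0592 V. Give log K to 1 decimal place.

log K = 6.4

The Cu²⁺/Cu couple is reduced (cathode); E°cell = +0.35 − (+0.16) = +0.19 V with n = 2.
At equilibrium E = 0, so log K = nE°cell / 0.0592 = (2)(+0.19) / 0.0592 = 6.4.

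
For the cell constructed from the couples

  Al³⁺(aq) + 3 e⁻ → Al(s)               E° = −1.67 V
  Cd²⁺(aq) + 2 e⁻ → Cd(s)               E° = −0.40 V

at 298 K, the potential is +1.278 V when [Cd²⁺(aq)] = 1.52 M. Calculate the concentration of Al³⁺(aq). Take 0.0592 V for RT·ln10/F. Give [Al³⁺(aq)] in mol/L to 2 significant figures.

Cd²⁺/Cd is the cathode (higher E°); E°cell = −0.40 − (−1.67) = +1.27 V with n = 6.
Rearranging E = E° − (0.0592/n)·log Q gives log Q = 6(+1.27 − (+1.278))/0.0592 = −0.811.
The balanced reaction is 3 Cd²⁺(aq) + 2 Al(s) → 3 Cd(s) + 2 Al³⁺(aq), so Q = [Al³⁺(aq)]^2 / [Cd²⁺(aq)]^3.
Solving for the unknown gives log [Al³⁺(aq)] = −0.133, so [Al³⁺(aq)] ≈ 0.74 M.

0.74 M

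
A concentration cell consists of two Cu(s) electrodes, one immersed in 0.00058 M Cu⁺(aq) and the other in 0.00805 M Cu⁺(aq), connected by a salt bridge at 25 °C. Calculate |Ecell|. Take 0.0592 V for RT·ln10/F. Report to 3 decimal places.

For a concentration cell E°cell = 0, since both electrodes use the same couple.
The compartment with the higher Cu⁺(aq) concentration (0.00805 M) acts as the cathode; ions are reduced there and produced at the dilute (0.00058 M) anode.
With n = 1, Ecell = −(0.0592/1)·log([dilute]/[conc]) = −(0.0592/1)·log(0.00058/0.00805) = +0.068 V.

0.068 V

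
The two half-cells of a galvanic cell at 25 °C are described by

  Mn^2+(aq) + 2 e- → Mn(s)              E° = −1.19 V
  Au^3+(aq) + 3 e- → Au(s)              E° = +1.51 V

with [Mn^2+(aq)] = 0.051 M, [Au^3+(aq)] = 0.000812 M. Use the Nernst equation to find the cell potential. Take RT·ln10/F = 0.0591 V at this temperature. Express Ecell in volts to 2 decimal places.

The Au³⁺/Au couple has the more positive E°, so it is the cathode; Mn²⁺/Mn is the anode.
E°cell = +1.51 − (−1.19) = +2.70 V, with n = 6 electrons transferred.
The balanced reaction is 2 Au^3+(aq) + 3 Mn(s) → 2 Au(s) + 3 Mn^2+(aq), so Q = [Mn^2+(aq)]^3 / [Au^3+(aq)]^2 = 201 and log Q = 2.304.
Applying E = E° − (RT ln10/nF)·log Q gives +2.70 − (0.0591/6)(2.304) = +2.68 V.

+2.68 V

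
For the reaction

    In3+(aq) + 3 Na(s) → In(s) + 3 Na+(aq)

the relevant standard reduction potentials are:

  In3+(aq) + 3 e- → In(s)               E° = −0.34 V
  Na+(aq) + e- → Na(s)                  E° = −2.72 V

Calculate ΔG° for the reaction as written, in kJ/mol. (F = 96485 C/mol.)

−689 kJ/mol

In the reaction as written In3+(aq) is reduced, so the In³⁺/In couple is the cathode and Na⁺/Na is the anode.
E°cell = −0.34 − (−2.72) = +2.38 V; balancing electrons gives n = 3.
ΔG° = −nFE°cell = −(3)(96485)(+2.38) J/mol = −689 kJ/mol.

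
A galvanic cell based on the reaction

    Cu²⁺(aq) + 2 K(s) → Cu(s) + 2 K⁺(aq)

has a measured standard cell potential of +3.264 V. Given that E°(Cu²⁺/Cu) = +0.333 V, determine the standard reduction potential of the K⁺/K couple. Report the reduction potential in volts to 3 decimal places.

−2.931 V

In the reaction as written the Cu²⁺/Cu couple is reduced (cathode) and K⁺/K is oxidized (anode), so E°cell = E°(Cu²⁺/Cu) − E°(K⁺/K).
E°(K⁺/K) = E°(cathode) − E°cell = +0.333 − (+3.264) = −2.931 V.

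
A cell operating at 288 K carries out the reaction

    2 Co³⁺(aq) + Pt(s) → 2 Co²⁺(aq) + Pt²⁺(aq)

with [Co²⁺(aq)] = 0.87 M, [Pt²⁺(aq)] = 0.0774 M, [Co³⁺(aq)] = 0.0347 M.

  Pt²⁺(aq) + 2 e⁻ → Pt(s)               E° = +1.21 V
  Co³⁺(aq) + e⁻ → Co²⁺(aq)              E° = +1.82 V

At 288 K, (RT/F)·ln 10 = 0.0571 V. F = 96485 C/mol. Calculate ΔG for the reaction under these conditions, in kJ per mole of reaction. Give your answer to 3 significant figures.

E°cell = +1.82 − (+1.21) = +0.61 V; the balanced reaction transfers n = 2 electrons.
The reaction quotient is ([Co²⁺(aq)]^2·[Pt²⁺(aq)]) / [Co³⁺(aq)]^2 = 48.7; by Nernst, E = +0.61 − (0.0571/2)(1.687) = +0.5618 V.
ΔG = −nFE = −(2)(96485)(+0.5618) J/mol = −108 kJ/mol.

−108 kJ/mol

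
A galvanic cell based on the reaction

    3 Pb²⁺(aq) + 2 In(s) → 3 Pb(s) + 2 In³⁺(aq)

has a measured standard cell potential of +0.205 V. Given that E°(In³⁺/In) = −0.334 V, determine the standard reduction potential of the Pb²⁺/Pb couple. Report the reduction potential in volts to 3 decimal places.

−0.129 V

In the reaction as written the Pb²⁺/Pb couple is reduced (cathode) and In³⁺/In is oxidized (anode), so E°cell = E°(Pb²⁺/Pb) − E°(In³⁺/In).
E°(Pb²⁺/Pb) = E°cell + E°(anode) = +0.205 + (−0.334) = −0.129 V.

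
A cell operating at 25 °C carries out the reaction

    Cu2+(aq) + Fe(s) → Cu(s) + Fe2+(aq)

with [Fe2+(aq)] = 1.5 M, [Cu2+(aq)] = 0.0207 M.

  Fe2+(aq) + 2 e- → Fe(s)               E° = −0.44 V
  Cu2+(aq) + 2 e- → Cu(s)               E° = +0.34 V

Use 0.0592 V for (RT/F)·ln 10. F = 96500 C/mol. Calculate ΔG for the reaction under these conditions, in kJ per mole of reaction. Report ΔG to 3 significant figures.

The standard cell potential is +0.34 − (−0.44) = +0.78 V, with n = 2 electrons in the balanced equation.
Here Q = [Fe2+(aq)] / [Cu2+(aq)] = 72.5 (log Q = 1.860), giving E = +0.78 − (0.0592/2)·(1.860) = +0.7249 V.
ΔG = −nFE = −(2)(96500)(+0.7249) J/mol = −140 kJ/mol.

−140 kJ/mol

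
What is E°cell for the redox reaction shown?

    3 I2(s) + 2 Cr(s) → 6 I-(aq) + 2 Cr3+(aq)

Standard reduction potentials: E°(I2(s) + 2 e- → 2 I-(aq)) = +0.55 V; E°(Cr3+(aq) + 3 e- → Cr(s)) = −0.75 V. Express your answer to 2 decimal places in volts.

I2(s) gains electrons, so the I₂/I⁻ couple is the cathode; the Cr³⁺/Cr couple is the anode.
E°cell = E°(cathode) − E°(anode) = +0.55 − (−0.75) = +1.30 V.

+1.30 V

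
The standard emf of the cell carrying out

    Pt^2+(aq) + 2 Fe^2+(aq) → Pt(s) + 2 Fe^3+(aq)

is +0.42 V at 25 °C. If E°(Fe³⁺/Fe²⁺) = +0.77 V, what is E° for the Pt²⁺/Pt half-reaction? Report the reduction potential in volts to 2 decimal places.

+1.19 V

In the reaction as written the Pt²⁺/Pt couple is reduced (cathode) and Fe³⁺/Fe²⁺ is oxidized (anode), so E°cell = E°(Pt²⁺/Pt) − E°(Fe³⁺/Fe²⁺).
E°(Pt²⁺/Pt) = E°cell + E°(anode) = +0.42 + (+0.77) = +1.19 V.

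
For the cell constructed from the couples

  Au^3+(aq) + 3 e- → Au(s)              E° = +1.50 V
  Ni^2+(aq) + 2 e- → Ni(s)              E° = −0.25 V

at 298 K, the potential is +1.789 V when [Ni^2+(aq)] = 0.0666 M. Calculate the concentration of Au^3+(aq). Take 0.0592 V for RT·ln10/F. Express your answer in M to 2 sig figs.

1.6 M

With Au³⁺/Au at the cathode and Ni²⁺/Ni at the anode, E°cell = +1.50 − (−0.25) = +1.75 V (n = 6).
Since E = E° − (0.0592/n)·log Q, log Q = n(E° − E)/0.0592 = −3.953.
Balancing electrons gives 2 Au^3+(aq) + 3 Ni(s) → 2 Au(s) + 3 Ni^2+(aq); thus Q = [Ni^2+(aq)]^3 / [Au^3+(aq)]^2.
Isolating [Au^3+(aq)] in Q = 10^{−3.953} yields log [Au^3+(aq)] = 0.212, i.e. 1.6 M.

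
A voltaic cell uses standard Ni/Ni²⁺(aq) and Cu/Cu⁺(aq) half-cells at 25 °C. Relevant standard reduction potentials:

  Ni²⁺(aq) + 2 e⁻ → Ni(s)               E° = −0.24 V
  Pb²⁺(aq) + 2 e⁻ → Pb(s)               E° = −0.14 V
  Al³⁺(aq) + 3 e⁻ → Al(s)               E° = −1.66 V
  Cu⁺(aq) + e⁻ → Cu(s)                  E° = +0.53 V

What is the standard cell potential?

Of the two couples in this cell, the one with the more positive reduction potential is reduced at the cathode: here that is Cu⁺/Cu (+0.53 V); Ni²⁺/Ni (−0.24 V) is the anode.
E°cell = E°(cathode) − E°(anode) = +0.53 − (−0.24) = +0.77 V.

+0.77 V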